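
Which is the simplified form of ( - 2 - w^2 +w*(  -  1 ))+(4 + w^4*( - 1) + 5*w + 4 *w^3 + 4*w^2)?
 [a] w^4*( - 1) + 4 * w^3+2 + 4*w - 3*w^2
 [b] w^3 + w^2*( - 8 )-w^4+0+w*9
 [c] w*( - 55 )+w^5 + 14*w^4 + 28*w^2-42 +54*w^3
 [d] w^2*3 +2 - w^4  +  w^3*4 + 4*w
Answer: d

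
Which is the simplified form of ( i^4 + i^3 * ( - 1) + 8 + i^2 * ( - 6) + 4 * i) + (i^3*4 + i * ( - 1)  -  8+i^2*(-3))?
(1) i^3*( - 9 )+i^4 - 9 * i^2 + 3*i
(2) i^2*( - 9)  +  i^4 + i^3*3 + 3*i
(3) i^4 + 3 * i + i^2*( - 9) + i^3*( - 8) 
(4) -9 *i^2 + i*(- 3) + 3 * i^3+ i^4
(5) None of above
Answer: 2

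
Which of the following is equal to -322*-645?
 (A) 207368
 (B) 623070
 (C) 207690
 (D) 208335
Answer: C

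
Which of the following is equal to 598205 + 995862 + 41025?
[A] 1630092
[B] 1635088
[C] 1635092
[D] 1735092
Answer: C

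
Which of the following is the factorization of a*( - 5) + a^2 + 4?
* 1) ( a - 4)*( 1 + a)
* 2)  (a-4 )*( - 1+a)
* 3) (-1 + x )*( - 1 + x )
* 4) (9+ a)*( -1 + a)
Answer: 2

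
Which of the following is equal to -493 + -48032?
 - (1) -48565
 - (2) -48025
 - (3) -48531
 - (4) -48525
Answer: 4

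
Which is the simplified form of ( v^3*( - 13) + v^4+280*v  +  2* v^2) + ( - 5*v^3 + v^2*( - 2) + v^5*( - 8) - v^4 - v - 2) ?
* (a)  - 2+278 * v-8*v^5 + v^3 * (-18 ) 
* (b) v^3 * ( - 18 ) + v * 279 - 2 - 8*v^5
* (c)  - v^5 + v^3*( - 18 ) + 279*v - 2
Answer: b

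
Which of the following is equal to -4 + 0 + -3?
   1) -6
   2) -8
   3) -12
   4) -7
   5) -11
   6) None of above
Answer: 4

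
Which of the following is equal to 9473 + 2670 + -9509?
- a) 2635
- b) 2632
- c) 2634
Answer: c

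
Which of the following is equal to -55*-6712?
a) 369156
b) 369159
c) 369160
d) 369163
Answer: c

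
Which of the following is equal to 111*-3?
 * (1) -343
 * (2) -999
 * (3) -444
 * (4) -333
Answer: 4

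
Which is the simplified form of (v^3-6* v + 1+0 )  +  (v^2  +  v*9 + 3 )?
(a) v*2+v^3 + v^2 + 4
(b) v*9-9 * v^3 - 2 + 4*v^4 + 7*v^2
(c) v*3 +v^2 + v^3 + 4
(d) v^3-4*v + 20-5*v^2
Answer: c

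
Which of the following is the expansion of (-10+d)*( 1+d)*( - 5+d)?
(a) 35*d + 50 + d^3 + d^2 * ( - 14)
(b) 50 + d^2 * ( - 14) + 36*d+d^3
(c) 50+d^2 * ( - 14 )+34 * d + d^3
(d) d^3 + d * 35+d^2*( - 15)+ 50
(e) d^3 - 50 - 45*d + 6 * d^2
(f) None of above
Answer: a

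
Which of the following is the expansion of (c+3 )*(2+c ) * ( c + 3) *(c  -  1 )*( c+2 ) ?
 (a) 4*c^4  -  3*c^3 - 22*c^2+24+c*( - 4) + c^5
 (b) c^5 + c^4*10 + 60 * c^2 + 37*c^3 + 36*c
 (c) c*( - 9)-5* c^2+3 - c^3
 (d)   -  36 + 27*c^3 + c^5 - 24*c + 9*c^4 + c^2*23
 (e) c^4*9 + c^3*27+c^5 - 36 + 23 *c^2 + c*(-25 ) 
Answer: d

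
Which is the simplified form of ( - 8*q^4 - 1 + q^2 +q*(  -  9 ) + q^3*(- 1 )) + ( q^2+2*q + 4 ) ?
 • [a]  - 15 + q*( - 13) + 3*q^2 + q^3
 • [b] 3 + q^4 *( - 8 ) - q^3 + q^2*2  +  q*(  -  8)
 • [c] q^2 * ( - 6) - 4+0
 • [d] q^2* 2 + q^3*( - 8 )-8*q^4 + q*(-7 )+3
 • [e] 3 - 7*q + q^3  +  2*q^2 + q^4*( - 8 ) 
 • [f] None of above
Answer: f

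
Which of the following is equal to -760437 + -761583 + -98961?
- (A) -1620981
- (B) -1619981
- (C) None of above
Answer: A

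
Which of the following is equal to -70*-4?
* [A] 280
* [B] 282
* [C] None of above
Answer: A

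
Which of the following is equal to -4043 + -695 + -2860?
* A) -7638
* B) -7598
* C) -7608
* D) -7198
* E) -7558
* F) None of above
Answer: B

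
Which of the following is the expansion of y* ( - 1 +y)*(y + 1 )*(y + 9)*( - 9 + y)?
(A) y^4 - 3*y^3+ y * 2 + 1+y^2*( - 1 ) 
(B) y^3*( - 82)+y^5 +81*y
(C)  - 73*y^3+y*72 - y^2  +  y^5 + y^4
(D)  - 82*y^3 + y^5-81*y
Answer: B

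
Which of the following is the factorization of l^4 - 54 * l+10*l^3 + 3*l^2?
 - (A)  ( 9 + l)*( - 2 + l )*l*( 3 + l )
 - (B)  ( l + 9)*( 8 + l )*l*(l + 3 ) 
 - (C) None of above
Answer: A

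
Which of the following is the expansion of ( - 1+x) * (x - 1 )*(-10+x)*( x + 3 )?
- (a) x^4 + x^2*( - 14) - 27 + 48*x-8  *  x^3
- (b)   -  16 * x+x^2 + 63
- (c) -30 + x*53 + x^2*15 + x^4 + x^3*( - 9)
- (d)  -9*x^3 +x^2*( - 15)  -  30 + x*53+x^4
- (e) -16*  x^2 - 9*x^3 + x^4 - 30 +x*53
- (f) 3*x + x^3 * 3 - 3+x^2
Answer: d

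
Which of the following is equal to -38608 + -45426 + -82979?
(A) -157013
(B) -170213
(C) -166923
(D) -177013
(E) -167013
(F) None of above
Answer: E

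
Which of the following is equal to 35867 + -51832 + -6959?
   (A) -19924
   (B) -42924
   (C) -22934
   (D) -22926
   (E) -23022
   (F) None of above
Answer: F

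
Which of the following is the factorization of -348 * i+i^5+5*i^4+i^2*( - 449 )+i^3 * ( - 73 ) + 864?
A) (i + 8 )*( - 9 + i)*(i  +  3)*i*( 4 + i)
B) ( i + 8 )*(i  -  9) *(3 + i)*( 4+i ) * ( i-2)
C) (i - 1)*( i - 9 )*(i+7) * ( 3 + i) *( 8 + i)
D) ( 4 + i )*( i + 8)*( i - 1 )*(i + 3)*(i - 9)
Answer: D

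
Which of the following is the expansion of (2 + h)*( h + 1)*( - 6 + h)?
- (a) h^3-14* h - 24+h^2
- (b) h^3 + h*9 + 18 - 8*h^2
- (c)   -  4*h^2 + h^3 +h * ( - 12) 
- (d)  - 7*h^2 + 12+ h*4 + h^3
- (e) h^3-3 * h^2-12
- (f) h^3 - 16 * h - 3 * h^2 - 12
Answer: f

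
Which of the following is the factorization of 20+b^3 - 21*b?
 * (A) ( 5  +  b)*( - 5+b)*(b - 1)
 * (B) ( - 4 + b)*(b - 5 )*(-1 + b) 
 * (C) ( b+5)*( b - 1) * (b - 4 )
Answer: C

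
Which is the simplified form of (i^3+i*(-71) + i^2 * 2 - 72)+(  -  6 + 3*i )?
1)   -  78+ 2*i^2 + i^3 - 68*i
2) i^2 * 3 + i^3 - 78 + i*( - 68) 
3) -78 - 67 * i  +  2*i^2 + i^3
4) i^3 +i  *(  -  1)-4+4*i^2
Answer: 1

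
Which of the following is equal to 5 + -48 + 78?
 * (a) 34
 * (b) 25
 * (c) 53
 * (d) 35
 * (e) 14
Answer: d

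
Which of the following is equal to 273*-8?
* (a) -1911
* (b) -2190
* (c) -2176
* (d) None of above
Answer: d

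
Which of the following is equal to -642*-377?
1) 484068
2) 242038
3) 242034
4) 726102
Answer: 3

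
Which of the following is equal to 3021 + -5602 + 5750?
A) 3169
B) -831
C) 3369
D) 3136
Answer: A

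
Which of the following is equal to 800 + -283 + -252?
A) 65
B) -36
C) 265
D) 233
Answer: C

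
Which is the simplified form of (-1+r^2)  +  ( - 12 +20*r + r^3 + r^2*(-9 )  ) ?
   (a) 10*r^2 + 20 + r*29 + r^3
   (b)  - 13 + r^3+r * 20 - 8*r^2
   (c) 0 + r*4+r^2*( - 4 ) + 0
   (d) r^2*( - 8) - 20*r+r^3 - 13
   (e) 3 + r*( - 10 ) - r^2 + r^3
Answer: b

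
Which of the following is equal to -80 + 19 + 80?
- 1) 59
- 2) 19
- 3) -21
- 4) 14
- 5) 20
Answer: 2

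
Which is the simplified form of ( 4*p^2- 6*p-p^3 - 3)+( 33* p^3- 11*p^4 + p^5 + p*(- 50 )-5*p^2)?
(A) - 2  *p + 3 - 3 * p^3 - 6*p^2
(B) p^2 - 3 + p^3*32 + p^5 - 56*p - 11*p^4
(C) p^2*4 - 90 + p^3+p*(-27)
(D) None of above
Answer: D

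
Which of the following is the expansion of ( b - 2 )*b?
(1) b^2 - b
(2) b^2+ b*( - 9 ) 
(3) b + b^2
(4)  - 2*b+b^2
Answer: 4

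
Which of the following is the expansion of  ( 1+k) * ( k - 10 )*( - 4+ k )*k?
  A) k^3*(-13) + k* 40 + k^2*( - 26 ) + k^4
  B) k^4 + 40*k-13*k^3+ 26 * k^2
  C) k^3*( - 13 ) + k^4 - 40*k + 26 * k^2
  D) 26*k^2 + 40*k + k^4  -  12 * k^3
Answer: B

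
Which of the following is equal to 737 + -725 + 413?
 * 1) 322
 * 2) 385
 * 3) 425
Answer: 3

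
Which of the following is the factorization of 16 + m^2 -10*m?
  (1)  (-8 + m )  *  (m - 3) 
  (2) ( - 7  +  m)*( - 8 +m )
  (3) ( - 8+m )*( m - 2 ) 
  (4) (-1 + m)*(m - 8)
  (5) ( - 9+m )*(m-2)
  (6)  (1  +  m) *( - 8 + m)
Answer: 3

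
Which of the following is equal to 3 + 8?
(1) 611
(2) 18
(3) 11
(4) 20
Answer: 3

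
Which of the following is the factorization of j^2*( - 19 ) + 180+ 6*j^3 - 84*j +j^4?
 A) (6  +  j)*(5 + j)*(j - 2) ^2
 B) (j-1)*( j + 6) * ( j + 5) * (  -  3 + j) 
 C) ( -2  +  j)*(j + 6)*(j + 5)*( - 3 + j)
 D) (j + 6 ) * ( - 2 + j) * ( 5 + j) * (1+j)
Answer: C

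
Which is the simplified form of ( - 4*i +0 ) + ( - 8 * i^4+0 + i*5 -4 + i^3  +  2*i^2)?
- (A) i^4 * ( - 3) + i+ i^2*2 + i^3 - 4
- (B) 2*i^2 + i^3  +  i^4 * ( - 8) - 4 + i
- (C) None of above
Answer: B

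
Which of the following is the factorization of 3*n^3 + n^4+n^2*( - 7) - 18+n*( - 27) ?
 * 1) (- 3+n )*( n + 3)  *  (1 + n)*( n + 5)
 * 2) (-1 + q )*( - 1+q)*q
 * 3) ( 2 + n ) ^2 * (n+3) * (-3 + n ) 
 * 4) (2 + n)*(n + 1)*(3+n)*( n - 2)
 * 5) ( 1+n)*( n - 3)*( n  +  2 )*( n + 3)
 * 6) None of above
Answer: 5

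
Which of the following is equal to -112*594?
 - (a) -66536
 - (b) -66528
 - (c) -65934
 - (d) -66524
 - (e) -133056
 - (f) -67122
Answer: b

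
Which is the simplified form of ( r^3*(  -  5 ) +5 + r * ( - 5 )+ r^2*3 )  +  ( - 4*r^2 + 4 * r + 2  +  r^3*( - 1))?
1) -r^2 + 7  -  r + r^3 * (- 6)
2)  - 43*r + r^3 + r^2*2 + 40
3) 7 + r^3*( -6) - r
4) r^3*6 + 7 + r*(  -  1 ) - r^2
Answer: 1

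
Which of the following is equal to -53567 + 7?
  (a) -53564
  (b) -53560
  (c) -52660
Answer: b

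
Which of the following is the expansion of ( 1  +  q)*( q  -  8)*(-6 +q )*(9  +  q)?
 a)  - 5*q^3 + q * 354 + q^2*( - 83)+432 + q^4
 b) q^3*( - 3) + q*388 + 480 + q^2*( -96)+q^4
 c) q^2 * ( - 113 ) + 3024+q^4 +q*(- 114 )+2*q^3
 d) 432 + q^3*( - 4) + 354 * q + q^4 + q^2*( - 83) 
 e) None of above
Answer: d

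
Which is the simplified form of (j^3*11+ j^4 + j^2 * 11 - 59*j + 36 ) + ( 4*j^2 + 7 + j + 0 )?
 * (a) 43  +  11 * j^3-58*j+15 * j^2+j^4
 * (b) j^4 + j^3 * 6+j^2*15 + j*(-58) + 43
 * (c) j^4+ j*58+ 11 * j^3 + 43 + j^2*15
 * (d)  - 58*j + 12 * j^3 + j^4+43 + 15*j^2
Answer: a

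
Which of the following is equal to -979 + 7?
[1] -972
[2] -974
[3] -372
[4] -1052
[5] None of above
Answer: 1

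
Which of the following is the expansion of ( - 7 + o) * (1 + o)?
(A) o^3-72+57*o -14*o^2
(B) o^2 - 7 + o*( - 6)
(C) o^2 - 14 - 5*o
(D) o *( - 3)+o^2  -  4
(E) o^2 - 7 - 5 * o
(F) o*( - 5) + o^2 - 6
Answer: B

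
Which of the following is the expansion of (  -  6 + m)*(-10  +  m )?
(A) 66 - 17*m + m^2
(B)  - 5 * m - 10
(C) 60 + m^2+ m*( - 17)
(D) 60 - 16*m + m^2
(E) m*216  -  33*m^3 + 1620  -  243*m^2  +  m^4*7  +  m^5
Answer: D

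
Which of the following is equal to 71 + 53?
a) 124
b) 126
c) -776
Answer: a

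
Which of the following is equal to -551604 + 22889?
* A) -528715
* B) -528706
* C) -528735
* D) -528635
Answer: A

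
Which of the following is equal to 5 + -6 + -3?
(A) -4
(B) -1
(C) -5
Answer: A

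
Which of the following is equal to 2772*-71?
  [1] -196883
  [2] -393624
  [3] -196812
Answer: 3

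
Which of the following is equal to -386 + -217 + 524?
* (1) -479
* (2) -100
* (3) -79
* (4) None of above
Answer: 3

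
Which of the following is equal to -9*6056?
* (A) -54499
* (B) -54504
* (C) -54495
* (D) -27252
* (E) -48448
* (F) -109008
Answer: B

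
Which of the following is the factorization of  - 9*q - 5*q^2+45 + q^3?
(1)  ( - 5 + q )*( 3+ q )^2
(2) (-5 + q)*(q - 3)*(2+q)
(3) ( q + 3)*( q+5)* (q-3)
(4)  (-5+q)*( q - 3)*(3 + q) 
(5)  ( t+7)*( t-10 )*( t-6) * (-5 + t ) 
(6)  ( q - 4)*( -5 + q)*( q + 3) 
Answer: 4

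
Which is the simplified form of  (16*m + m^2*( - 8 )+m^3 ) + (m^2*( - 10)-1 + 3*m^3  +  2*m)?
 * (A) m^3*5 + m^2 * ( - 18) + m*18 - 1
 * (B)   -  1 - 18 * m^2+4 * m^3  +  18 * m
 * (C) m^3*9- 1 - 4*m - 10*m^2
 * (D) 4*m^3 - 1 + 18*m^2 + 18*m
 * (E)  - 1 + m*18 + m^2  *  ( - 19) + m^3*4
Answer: B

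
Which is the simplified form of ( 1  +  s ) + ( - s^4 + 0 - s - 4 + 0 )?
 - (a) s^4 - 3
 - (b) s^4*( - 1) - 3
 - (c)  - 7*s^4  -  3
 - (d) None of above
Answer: b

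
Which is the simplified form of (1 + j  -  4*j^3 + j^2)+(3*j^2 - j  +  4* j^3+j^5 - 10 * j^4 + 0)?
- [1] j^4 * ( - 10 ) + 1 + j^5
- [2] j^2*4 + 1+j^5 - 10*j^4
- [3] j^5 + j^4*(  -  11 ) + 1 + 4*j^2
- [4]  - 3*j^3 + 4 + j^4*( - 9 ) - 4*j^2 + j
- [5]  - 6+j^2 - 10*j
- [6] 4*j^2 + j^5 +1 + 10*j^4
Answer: 2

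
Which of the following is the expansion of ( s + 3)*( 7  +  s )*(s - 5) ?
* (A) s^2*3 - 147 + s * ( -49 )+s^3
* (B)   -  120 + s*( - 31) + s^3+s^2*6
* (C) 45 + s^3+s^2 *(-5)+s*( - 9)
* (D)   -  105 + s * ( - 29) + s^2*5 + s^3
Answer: D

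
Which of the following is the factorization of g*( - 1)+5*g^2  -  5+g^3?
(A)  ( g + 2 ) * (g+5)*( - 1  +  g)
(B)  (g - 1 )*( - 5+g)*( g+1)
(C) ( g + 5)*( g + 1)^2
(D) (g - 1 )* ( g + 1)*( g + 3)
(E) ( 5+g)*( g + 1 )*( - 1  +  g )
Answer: E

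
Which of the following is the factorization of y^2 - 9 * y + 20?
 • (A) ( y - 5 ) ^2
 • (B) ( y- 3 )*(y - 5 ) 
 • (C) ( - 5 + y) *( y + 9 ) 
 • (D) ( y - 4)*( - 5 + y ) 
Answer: D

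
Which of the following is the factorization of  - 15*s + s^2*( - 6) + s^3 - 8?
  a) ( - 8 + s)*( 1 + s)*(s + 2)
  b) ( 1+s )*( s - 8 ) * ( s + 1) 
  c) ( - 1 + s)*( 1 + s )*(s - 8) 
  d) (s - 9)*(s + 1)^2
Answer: b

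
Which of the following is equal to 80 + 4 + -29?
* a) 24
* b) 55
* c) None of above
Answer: b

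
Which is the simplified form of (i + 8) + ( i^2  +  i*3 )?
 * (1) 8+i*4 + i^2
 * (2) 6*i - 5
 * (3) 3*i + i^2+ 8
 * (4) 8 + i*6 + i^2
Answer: 1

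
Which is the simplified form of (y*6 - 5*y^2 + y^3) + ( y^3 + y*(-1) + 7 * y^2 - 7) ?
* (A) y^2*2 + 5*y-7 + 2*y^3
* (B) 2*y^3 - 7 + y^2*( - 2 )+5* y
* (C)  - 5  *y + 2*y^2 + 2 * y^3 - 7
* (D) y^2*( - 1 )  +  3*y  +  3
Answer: A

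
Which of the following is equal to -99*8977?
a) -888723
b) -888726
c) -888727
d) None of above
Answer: a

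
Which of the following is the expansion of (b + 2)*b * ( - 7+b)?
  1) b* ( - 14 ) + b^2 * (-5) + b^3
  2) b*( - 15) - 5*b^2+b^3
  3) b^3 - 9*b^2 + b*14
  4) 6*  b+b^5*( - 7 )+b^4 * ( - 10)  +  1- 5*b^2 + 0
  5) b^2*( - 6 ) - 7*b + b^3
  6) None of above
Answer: 1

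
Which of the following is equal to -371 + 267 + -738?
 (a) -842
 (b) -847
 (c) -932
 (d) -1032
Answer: a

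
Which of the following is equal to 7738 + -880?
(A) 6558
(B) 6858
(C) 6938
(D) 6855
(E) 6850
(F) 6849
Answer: B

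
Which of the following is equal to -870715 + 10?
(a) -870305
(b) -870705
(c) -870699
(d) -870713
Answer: b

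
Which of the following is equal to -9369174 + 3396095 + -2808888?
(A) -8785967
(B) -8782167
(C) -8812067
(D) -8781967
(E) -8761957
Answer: D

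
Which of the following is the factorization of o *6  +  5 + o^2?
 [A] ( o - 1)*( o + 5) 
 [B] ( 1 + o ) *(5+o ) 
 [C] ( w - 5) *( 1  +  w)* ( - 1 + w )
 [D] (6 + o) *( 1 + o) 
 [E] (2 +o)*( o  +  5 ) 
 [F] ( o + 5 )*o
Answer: B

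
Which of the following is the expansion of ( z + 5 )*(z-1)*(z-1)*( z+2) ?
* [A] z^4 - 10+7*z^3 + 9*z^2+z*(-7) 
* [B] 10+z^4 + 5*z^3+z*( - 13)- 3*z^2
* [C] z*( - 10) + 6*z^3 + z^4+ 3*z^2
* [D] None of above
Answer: B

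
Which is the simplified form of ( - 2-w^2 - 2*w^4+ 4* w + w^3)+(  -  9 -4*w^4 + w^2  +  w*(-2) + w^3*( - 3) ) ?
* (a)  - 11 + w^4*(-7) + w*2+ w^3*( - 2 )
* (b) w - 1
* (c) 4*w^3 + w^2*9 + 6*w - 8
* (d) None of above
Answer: d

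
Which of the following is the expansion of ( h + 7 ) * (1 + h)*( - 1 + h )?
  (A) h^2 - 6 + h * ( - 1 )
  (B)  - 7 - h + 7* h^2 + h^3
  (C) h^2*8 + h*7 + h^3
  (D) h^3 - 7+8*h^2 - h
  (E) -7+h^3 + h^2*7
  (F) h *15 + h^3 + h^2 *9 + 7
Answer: B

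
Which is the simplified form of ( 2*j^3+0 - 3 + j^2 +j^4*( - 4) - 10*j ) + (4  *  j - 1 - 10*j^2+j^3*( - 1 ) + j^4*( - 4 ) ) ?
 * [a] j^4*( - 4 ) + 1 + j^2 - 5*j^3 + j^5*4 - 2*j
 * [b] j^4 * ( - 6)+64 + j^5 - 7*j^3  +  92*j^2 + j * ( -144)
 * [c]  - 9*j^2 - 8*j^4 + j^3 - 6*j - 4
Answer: c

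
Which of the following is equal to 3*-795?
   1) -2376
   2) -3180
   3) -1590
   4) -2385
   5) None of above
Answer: 4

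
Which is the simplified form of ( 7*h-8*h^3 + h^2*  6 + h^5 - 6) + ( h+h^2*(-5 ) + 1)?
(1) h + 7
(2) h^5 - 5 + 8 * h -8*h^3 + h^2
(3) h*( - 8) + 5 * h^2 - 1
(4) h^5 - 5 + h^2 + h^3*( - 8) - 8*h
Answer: 2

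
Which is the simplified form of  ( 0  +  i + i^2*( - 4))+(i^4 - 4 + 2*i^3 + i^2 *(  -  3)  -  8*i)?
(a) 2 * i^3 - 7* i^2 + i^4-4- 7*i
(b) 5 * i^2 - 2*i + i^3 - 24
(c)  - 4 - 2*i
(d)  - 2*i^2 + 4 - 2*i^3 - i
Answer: a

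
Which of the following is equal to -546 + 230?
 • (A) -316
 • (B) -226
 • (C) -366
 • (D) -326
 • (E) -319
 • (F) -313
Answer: A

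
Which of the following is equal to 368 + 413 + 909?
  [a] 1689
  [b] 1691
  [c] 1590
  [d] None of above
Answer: d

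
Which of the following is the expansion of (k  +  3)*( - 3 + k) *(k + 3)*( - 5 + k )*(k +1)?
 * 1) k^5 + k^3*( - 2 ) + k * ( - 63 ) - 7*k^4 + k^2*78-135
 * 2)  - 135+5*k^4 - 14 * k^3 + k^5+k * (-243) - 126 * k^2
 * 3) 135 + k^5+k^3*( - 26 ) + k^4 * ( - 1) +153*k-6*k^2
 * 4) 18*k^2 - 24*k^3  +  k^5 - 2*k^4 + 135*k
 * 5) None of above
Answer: 3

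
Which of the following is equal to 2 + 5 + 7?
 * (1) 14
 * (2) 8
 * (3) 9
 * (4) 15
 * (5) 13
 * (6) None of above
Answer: 1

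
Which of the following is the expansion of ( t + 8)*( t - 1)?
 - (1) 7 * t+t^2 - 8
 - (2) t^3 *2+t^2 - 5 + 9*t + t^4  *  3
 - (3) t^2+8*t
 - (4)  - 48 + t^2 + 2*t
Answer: 1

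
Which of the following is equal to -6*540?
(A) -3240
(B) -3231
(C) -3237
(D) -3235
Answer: A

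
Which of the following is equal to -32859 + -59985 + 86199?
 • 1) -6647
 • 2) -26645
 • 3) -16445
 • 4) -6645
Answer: 4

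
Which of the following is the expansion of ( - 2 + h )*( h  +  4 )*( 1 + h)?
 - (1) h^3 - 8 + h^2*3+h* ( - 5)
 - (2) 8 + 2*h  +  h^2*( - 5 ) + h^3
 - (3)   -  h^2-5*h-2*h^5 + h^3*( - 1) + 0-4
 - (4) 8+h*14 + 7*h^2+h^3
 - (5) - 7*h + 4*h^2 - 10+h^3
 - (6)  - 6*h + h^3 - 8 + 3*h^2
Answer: 6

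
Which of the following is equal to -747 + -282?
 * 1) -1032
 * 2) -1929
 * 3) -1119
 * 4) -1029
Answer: 4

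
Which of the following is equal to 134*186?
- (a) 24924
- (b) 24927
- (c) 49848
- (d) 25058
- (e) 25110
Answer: a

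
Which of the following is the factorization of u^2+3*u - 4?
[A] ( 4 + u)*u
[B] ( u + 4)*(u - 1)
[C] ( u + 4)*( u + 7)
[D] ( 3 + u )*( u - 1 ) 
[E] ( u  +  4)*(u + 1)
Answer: B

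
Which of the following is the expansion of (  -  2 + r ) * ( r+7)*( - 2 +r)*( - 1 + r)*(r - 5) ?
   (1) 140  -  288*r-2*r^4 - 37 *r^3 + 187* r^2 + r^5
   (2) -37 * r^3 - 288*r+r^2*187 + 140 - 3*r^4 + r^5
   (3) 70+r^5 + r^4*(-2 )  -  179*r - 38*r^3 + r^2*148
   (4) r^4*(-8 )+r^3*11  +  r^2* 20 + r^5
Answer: 2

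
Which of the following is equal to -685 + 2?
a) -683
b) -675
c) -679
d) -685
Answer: a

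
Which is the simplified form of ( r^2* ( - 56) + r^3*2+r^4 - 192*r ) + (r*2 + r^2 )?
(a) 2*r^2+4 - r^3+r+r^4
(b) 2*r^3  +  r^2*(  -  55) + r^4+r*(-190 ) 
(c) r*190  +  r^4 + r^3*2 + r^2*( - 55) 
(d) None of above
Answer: b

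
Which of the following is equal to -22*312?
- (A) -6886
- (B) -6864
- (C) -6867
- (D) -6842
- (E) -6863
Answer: B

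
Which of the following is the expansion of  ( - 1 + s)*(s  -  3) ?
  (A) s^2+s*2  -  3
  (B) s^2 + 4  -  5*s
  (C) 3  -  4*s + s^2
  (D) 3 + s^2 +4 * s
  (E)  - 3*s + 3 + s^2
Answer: C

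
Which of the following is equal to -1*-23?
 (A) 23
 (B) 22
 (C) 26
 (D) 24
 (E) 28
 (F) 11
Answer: A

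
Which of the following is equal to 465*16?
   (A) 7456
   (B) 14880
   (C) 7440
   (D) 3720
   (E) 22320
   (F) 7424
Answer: C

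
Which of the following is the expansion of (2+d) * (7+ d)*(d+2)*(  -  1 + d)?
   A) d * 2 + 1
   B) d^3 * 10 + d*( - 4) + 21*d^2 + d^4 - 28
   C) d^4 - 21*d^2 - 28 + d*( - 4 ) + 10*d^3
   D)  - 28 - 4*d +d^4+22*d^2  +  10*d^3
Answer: B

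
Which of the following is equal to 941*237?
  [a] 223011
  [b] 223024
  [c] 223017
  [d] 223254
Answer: c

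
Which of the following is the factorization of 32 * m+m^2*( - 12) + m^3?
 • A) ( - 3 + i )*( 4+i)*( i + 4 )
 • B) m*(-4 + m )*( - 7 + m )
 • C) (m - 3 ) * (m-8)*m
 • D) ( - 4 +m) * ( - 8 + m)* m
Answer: D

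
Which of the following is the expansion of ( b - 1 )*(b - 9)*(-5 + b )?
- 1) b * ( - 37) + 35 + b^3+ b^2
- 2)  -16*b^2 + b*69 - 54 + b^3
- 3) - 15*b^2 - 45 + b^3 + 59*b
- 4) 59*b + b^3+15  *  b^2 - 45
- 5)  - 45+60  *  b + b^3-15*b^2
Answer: 3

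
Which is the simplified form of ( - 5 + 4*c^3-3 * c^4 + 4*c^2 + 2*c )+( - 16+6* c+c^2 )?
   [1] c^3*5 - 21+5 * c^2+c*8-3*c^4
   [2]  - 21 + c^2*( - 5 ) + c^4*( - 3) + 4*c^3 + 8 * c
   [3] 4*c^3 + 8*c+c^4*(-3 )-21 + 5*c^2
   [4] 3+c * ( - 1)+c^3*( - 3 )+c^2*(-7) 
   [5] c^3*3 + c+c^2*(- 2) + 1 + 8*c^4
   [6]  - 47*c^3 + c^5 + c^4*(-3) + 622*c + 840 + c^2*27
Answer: 3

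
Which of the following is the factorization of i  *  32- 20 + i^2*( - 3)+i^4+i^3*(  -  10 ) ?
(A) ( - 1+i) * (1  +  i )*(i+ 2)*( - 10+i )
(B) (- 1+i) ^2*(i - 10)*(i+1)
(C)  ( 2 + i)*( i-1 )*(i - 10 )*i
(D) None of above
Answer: D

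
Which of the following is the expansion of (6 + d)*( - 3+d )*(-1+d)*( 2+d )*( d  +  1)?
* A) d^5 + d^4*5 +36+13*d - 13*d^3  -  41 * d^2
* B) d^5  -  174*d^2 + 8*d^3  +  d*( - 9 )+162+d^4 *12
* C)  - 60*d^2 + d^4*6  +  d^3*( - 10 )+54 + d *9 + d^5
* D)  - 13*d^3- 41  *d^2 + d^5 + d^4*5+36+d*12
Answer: D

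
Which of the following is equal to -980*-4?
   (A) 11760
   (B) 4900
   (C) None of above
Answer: C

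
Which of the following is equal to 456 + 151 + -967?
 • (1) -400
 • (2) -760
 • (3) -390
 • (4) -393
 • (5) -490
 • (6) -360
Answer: 6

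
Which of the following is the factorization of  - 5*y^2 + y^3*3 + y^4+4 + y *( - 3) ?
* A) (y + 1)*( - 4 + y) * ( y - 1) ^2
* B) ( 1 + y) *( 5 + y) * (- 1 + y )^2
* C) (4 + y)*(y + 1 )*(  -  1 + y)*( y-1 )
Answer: C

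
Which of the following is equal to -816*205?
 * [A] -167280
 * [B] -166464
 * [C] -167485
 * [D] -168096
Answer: A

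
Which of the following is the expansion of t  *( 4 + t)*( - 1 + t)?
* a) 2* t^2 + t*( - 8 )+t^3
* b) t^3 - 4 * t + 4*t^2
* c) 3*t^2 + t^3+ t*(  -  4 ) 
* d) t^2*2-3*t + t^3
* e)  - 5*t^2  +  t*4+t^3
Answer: c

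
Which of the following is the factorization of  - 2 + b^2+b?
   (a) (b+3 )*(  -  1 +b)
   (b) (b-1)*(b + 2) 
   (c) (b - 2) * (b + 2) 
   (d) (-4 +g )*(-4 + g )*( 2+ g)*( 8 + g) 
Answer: b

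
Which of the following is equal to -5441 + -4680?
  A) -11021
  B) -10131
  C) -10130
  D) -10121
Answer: D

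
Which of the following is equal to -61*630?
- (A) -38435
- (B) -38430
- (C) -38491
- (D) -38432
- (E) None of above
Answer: B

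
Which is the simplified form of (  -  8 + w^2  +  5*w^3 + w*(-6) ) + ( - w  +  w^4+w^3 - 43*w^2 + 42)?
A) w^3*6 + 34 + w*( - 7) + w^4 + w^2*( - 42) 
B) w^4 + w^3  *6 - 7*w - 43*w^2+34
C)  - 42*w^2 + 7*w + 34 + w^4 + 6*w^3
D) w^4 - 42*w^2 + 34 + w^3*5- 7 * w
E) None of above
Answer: A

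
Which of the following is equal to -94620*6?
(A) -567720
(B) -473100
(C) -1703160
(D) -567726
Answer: A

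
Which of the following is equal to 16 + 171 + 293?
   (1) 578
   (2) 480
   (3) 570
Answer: 2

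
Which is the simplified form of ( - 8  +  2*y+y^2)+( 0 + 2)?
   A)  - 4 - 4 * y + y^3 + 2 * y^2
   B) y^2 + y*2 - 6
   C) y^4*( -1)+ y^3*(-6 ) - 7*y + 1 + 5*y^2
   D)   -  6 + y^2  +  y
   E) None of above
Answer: B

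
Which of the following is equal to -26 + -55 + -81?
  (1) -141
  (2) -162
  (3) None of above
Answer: 2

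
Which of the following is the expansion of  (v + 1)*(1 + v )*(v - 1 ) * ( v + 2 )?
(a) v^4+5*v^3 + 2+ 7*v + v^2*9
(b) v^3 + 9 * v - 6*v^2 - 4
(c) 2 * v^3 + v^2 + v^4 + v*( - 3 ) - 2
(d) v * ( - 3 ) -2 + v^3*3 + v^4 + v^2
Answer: d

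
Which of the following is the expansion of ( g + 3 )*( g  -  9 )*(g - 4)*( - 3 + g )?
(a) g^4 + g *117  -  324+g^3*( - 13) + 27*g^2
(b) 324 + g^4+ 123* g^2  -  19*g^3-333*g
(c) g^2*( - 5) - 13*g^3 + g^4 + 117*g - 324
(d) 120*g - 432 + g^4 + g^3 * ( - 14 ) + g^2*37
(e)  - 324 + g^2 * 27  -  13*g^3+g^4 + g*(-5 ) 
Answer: a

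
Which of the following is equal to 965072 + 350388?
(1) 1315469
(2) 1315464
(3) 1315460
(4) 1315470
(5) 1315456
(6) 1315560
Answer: 3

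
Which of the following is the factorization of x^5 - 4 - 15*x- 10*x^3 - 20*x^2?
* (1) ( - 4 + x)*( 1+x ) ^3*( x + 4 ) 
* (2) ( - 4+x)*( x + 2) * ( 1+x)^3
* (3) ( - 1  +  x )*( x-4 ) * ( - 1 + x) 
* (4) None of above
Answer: 4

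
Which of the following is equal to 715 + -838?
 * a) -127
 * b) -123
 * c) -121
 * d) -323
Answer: b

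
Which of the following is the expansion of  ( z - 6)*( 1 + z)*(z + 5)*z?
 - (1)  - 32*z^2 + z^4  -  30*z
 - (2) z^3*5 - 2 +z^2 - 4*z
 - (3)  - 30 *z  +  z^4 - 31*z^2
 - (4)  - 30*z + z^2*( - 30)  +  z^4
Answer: 3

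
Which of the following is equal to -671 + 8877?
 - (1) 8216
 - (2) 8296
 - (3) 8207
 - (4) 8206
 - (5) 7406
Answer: 4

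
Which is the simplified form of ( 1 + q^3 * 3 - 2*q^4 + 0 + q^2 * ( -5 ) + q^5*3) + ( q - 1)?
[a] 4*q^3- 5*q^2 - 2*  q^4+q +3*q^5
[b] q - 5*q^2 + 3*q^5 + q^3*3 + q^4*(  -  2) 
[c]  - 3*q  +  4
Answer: b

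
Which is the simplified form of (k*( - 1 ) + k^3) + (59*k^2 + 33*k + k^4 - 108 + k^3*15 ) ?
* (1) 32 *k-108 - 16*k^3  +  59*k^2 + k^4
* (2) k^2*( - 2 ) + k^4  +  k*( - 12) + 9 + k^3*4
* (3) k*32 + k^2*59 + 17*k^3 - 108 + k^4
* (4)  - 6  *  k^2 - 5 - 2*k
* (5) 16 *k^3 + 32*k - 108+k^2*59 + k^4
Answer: 5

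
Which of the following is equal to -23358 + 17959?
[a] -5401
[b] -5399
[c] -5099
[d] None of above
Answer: b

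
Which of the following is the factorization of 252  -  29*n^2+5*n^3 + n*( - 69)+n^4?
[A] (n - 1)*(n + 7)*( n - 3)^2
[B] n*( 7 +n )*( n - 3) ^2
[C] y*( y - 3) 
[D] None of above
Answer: D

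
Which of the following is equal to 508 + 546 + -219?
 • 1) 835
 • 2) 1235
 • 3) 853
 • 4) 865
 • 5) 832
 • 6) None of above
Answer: 1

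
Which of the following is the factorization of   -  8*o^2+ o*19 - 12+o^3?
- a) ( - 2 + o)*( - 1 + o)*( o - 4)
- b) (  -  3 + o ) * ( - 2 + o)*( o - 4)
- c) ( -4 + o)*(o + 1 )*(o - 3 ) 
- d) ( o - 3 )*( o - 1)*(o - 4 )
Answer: d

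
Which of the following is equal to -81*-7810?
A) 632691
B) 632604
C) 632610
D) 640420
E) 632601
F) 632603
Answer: C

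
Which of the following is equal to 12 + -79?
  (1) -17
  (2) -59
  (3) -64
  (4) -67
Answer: 4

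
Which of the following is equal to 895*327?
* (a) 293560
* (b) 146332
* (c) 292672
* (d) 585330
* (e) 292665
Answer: e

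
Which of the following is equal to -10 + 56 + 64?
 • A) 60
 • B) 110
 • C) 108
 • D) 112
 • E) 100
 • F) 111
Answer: B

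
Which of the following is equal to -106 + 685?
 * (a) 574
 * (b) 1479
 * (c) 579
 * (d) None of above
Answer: c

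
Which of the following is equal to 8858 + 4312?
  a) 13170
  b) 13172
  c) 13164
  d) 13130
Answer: a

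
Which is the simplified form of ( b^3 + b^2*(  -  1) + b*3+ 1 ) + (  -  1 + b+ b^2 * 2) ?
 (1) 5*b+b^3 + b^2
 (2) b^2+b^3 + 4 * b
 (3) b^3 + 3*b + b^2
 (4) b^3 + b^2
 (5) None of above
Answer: 2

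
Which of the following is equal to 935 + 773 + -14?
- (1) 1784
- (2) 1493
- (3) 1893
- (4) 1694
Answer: 4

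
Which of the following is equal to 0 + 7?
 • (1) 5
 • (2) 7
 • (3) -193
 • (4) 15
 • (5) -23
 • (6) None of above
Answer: 2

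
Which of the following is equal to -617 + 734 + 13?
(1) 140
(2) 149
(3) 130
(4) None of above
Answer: 3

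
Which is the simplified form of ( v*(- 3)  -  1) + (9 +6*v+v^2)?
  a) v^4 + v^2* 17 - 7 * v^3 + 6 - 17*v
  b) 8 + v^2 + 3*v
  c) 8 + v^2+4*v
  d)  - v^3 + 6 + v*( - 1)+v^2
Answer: b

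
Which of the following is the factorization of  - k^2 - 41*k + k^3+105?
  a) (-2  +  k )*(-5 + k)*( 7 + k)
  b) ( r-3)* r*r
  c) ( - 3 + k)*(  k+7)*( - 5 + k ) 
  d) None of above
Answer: c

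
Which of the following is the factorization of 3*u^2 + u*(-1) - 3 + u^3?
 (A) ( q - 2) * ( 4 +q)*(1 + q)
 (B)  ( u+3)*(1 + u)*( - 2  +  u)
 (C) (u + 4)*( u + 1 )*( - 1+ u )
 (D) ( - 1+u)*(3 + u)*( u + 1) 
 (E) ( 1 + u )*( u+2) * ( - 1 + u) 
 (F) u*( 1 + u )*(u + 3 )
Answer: D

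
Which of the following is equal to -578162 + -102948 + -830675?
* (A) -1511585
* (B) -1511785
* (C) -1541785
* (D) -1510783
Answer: B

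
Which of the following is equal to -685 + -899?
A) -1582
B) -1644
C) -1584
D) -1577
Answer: C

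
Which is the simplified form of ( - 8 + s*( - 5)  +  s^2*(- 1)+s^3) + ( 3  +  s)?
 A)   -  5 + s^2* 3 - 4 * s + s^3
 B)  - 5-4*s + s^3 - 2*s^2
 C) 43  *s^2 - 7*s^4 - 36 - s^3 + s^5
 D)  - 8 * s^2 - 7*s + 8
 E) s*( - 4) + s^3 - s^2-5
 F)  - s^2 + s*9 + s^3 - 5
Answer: E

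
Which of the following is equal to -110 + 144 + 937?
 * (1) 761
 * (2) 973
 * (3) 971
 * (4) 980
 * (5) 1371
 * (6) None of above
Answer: 3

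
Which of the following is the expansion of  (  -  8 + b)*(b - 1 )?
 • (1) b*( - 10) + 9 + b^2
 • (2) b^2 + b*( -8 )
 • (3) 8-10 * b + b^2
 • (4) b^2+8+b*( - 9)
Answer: 4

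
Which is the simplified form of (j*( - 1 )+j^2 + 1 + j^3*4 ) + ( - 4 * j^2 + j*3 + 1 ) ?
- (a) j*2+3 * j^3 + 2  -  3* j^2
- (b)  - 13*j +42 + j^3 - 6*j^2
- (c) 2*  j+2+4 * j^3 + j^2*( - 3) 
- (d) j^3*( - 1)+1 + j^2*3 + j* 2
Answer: c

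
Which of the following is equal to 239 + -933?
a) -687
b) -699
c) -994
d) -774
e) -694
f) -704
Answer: e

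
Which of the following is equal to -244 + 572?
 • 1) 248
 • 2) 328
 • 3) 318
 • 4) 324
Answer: 2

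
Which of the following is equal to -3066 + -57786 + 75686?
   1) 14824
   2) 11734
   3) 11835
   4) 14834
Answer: 4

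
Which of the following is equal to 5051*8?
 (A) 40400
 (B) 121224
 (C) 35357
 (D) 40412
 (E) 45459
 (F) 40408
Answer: F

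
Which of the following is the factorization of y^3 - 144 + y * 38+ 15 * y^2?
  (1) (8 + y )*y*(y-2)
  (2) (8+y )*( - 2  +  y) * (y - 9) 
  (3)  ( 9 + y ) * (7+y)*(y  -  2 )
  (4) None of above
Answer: 4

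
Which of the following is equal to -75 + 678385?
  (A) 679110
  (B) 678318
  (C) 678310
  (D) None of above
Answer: C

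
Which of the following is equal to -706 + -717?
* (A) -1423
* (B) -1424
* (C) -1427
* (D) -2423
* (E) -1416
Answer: A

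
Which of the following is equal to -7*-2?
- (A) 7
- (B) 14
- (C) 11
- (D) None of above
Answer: B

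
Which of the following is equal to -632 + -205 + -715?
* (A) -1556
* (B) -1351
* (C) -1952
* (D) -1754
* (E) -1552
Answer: E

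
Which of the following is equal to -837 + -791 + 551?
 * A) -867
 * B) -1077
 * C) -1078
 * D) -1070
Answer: B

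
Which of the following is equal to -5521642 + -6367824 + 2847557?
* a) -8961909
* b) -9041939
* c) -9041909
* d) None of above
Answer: c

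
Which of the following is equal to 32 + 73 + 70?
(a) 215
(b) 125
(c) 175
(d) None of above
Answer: c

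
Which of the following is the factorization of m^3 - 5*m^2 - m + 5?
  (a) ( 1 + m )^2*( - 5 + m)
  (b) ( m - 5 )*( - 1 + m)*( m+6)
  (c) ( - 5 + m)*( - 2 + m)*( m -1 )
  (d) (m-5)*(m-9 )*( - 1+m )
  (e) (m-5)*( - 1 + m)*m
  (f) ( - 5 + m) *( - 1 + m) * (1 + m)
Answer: f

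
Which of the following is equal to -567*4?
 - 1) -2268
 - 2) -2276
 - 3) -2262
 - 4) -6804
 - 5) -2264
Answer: 1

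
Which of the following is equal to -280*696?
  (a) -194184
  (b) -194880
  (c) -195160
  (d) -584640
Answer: b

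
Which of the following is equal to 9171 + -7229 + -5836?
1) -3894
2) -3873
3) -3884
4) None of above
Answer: 1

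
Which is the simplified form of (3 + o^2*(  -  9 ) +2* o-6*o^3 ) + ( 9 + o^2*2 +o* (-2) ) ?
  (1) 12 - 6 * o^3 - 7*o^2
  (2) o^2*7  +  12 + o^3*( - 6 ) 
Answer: 1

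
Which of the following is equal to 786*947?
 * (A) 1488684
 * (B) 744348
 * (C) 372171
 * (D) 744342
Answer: D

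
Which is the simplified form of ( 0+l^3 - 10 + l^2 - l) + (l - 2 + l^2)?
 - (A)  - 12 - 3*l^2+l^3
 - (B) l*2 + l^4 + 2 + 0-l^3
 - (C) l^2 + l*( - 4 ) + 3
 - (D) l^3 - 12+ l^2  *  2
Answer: D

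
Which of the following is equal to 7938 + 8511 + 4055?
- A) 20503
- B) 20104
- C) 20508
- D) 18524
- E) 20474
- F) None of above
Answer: F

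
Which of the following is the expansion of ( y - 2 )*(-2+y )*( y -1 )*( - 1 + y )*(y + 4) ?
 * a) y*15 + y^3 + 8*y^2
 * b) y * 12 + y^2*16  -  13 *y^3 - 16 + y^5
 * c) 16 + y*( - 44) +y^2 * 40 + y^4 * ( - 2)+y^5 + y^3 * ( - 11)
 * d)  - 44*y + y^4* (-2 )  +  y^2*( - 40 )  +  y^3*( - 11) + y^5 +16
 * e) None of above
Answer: c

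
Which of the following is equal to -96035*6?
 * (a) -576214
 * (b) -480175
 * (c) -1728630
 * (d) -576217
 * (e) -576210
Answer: e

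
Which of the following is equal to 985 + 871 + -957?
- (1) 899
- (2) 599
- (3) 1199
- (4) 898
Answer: 1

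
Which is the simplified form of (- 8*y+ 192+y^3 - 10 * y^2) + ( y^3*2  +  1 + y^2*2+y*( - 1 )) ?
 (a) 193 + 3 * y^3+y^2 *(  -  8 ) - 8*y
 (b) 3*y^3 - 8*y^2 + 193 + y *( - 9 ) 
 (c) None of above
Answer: b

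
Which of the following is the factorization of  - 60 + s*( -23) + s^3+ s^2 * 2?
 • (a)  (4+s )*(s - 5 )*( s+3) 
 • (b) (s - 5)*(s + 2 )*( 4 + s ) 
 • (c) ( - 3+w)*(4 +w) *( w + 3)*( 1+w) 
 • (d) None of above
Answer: a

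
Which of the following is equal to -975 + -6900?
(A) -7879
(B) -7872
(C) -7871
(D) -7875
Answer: D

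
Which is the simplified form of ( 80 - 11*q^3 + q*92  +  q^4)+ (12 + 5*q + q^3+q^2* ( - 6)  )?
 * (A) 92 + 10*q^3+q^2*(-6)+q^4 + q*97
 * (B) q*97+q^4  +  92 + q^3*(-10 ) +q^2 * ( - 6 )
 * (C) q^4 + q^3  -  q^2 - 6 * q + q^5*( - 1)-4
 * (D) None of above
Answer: B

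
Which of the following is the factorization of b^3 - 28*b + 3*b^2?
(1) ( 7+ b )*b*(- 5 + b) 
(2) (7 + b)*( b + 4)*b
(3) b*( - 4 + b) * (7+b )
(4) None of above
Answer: 3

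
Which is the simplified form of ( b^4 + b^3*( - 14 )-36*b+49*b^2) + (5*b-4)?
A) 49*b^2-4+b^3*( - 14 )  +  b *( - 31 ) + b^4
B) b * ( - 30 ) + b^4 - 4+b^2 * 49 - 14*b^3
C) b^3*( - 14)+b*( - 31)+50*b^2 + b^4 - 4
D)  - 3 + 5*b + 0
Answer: A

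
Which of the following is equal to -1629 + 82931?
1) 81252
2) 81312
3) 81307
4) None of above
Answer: 4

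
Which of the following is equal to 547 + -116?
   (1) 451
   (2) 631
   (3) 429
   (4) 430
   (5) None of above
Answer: 5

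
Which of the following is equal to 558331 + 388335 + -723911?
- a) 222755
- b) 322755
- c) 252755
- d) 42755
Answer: a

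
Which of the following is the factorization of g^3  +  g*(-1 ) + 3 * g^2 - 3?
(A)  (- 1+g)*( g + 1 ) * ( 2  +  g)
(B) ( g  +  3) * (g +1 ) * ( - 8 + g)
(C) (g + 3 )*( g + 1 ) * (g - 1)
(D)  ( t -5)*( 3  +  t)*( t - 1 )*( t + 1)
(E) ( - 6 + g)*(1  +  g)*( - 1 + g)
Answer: C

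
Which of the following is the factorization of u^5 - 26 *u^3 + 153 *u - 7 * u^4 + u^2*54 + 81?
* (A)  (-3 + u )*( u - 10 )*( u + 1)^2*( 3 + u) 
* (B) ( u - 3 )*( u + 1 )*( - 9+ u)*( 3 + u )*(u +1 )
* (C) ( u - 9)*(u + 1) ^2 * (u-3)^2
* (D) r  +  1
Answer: B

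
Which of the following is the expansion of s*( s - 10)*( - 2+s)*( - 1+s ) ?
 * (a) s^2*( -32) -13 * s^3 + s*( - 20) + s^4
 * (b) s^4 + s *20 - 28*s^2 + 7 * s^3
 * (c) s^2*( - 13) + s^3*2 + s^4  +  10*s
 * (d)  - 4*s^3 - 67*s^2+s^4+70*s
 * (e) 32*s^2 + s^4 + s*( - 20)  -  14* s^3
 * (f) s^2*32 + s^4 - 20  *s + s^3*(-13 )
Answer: f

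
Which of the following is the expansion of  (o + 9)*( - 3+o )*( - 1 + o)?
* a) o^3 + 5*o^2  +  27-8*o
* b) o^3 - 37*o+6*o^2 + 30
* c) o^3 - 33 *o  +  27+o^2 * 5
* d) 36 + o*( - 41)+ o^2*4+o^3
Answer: c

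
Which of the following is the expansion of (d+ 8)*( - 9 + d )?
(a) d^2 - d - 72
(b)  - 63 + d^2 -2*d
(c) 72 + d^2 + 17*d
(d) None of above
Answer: a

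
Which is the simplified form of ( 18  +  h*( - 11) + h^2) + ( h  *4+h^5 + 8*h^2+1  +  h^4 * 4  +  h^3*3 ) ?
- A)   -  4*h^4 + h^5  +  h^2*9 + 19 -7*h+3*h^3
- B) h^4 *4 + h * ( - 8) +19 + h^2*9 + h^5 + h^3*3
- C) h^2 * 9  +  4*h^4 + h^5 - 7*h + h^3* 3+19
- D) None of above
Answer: C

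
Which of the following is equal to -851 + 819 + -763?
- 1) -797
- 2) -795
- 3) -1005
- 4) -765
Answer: 2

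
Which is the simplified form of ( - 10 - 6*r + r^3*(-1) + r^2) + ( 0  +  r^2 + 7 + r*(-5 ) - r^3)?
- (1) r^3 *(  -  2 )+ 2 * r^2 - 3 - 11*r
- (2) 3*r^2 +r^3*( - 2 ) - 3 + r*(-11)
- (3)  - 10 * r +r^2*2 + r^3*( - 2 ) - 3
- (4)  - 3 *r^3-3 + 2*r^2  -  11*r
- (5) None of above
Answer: 1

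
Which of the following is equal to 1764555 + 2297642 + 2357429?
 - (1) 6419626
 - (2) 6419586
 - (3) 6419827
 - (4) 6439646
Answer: 1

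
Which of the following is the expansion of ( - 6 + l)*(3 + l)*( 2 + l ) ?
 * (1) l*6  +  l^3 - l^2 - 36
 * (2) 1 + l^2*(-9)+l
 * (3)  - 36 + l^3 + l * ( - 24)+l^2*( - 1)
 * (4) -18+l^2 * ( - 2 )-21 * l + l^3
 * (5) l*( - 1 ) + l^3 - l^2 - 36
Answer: 3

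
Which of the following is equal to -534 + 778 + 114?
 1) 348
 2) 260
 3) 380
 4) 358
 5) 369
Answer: 4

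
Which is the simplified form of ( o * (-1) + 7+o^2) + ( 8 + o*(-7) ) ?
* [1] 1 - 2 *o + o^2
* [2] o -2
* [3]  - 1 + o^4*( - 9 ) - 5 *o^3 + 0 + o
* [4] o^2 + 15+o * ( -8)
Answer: 4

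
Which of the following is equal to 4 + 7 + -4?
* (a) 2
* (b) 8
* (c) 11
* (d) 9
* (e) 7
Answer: e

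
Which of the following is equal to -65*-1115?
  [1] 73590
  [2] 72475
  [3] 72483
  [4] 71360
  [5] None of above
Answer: 2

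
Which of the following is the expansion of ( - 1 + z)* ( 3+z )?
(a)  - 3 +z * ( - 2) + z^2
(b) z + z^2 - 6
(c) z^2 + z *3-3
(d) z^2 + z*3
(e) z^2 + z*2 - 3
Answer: e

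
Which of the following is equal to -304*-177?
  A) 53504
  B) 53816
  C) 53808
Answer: C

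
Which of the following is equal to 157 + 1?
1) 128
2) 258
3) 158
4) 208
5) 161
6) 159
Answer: 3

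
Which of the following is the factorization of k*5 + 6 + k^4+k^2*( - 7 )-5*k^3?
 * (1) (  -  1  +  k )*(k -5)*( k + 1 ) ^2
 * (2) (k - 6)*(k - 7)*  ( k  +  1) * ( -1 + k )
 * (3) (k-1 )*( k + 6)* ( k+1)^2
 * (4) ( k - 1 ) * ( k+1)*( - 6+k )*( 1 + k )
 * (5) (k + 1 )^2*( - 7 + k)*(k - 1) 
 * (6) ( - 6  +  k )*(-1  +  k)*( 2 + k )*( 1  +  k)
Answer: 4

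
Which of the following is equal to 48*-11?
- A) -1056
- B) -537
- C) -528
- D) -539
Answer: C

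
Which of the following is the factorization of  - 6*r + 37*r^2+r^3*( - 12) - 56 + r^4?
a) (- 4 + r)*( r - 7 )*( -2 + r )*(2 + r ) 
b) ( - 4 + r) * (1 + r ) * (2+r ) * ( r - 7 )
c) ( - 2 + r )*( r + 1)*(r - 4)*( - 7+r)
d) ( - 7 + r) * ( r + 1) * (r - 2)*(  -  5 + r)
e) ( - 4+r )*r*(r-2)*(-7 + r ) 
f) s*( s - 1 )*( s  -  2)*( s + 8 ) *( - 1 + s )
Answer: c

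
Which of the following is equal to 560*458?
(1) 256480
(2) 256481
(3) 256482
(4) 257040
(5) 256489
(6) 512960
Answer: 1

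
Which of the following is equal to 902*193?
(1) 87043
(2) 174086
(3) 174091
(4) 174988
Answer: 2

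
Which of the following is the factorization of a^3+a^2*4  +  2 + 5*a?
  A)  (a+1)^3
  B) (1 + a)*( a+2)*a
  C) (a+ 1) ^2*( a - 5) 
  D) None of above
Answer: D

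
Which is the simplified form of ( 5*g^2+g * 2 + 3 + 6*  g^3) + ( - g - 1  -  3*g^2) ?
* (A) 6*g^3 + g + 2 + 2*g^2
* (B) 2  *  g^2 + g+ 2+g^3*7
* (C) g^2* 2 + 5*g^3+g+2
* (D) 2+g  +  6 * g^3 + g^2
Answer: A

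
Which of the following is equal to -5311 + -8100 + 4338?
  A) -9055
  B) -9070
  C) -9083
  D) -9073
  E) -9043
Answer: D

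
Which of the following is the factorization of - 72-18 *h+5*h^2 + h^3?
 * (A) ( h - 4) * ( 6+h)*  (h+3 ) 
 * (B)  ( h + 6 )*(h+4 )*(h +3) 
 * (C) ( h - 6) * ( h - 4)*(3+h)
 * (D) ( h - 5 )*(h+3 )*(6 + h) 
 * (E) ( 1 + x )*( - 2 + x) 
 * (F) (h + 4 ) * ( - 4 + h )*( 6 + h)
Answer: A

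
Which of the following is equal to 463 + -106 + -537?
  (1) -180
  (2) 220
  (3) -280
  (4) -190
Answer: 1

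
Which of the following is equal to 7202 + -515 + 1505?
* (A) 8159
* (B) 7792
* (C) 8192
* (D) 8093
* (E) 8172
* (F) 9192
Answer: C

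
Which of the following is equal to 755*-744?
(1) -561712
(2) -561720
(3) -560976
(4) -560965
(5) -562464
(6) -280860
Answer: 2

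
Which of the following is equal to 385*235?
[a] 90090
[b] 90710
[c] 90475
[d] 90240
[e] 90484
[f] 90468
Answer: c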